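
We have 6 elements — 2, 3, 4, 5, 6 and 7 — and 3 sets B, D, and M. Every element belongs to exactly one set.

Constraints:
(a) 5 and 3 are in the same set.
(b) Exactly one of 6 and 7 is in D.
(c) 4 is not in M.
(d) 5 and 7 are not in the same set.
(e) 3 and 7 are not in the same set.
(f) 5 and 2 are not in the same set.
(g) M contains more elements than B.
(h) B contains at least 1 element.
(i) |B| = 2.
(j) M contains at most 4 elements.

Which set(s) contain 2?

From (c): 4 ∉ M.
Suppose 2 ∉ B: no assignment then satisfies all the clues, so 2 ∈ B.

2: B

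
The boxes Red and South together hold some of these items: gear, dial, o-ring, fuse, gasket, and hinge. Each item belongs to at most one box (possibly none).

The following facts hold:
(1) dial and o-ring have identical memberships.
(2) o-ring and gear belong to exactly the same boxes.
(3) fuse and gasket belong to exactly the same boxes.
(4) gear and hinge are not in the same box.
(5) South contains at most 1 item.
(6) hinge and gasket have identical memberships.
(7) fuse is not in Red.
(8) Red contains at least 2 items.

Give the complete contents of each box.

Red = {dial, gear, o-ring}; South = {}

From (7): fuse ∉ Red.
(3): gasket matches fuse: gasket ∉ Red.
(6): hinge matches gasket: hinge ∉ Red.
Suppose gear ∉ Red: no assignment then satisfies all the clues, so gear ∈ Red.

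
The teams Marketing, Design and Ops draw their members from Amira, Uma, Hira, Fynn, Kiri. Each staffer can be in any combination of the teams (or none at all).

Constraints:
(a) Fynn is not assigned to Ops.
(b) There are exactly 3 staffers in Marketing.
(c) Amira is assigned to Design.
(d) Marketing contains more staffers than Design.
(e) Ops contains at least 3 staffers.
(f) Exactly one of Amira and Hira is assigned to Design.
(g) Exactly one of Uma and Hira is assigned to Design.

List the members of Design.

Design = {Amira, Uma}

From (a): Fynn ∉ Ops.
From (c): Amira ∈ Design.
(f) (exactly one): Hira ∉ Design.
(g) (exactly one): Uma ∈ Design.
Suppose Fynn ∈ Design: no assignment then satisfies all the clues, so Fynn ∉ Design.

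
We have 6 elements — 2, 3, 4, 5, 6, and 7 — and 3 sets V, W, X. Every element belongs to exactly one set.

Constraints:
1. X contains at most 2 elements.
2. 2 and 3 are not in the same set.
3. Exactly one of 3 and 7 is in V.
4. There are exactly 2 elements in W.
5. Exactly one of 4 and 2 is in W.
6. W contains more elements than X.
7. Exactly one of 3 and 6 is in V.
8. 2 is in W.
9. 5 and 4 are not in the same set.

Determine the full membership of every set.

V = {4, 6, 7}; W = {2, 5}; X = {3}

From (8): 2 ∈ W.
(2): 3 ∉ W.
(5) (exactly one): 4 ∉ W.
Suppose 3 ∈ V: no assignment then satisfies all the clues, so 3 ∉ V.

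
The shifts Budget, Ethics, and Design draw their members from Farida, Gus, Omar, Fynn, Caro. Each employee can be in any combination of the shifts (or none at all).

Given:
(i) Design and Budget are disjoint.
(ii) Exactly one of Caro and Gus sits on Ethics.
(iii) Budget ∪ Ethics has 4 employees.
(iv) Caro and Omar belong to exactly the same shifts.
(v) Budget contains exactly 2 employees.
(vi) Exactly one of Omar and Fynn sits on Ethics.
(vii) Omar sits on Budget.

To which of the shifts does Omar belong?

From (vii): Omar ∈ Budget.
(i) (disjoint): Omar ∉ Design.
(iv): Caro matches Omar: Caro ∈ Budget.
(iv): Caro matches Omar: Caro ∉ Design.
(v): Budget already has 2, so the rest are out.
Suppose Omar ∈ Ethics: no assignment then satisfies all the clues, so Omar ∉ Ethics.

Omar: Budget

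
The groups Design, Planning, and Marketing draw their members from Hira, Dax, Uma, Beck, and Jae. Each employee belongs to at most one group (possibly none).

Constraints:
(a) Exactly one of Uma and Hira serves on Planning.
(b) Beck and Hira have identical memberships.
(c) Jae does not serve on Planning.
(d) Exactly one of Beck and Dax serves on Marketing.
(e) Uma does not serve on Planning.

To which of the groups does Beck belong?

Beck: Planning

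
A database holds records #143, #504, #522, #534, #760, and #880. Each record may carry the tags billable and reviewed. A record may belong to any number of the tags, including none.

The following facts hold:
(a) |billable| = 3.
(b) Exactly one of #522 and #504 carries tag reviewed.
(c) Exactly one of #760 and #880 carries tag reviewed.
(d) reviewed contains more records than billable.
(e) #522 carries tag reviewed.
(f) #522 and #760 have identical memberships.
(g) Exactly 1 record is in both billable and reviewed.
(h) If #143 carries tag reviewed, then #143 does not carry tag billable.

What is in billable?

billable = {#504, #534, #880}

From (e): #522 ∈ reviewed.
(b) (exactly one): #504 ∉ reviewed.
(f): #760 matches #522: #760 ∈ reviewed.
(c) (exactly one): #880 ∉ reviewed.
Suppose #143 ∈ billable: no assignment then satisfies all the clues, so #143 ∉ billable.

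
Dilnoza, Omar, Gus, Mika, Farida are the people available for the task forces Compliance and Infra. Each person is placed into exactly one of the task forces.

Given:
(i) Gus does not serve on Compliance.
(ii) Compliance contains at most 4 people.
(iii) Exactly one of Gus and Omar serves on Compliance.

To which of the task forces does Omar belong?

Omar: Compliance

From (i): Gus ∉ Compliance.
(iii) (exactly one): Omar ∈ Compliance.
Only one task force left: Gus ∈ Infra.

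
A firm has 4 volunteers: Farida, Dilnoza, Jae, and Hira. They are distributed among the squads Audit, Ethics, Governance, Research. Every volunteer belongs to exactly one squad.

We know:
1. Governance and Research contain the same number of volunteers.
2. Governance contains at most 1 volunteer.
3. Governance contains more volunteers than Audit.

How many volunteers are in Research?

1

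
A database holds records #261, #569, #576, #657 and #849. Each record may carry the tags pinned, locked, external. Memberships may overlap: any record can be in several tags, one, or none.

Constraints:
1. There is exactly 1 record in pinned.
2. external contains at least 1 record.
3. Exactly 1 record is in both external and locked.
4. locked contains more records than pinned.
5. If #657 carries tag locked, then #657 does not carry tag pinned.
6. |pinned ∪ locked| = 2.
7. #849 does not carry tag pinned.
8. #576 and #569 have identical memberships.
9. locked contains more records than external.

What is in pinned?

pinned = {#261}

From (7): #849 ∉ pinned.
Suppose #261 ∉ pinned: no assignment then satisfies all the clues, so #261 ∈ pinned.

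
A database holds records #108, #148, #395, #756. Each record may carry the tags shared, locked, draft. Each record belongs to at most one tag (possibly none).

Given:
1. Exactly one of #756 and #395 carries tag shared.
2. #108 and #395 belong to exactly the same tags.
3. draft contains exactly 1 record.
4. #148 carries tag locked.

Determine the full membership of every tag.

shared = {#108, #395}; locked = {#148}; draft = {#756}

From (4): #148 ∈ locked.
Suppose #108 ∉ shared: no assignment then satisfies all the clues, so #108 ∈ shared.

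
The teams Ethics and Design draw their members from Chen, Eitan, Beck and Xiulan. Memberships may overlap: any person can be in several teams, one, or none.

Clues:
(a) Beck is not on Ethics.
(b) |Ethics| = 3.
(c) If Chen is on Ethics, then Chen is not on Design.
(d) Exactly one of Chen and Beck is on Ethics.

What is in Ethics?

From (a): Beck ∉ Ethics.
(b): only 3 candidates remain for Ethics, so all are in.
(c): Chen ∉ Design.

Ethics = {Chen, Eitan, Xiulan}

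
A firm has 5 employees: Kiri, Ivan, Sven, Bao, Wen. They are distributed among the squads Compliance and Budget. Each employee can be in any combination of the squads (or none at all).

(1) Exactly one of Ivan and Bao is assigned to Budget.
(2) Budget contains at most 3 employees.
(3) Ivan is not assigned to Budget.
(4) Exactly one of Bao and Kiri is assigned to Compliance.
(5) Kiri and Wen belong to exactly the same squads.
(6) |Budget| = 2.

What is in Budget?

Budget = {Bao, Sven}

From (3): Ivan ∉ Budget.
(1) (exactly one): Bao ∈ Budget.
Suppose Kiri ∈ Budget: no assignment then satisfies all the clues, so Kiri ∉ Budget.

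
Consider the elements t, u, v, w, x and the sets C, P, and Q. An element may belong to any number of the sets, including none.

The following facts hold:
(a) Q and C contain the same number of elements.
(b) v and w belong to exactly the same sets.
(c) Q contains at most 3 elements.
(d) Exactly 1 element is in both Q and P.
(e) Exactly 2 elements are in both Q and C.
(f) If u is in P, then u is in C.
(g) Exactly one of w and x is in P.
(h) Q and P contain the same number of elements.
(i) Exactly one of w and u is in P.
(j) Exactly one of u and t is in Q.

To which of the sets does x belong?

x: P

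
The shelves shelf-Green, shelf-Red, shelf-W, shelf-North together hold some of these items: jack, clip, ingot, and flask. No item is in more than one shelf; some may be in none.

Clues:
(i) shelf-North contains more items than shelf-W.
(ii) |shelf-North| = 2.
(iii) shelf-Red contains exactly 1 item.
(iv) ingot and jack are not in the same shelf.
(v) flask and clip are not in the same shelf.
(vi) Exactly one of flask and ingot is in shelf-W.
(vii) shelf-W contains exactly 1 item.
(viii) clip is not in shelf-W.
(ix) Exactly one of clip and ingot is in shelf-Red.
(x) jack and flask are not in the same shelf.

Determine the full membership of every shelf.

shelf-Green = {}; shelf-Red = {ingot}; shelf-W = {flask}; shelf-North = {clip, jack}

From (viii): clip ∉ shelf-W.
Suppose jack ∈ shelf-Green: no assignment then satisfies all the clues, so jack ∉ shelf-Green.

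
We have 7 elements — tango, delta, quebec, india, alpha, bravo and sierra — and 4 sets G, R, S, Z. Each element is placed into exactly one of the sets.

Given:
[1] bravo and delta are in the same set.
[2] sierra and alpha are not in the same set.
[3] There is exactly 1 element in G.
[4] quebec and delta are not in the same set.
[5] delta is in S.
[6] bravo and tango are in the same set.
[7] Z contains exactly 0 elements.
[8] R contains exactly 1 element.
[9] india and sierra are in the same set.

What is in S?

S = {bravo, delta, india, sierra, tango}

From (5): delta ∈ S.
(1): bravo matches delta: bravo ∉ G.
(1): bravo matches delta: bravo ∉ R.
(1): bravo matches delta: bravo ∈ S.
(4): quebec ∉ S.
(6): tango matches bravo: tango ∉ G.
(6): tango matches bravo: tango ∉ R.
(6): tango matches bravo: tango ∈ S.
(7): Z already has 0, so the rest are out.
Suppose india ∉ S: no assignment then satisfies all the clues, so india ∈ S.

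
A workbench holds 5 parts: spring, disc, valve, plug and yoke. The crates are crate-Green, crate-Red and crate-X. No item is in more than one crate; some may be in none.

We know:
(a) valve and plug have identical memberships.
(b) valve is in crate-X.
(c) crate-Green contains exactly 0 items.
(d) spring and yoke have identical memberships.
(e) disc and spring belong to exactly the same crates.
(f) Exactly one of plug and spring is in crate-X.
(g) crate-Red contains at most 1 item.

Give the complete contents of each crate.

crate-Green = {}; crate-Red = {}; crate-X = {plug, valve}

From (b): valve ∈ crate-X.
(a): plug matches valve: plug ∉ crate-Green.
(a): plug matches valve: plug ∉ crate-Red.
(a): plug matches valve: plug ∈ crate-X.
(c): crate-Green already has 0, so the rest are out.
(f) (exactly one): spring ∉ crate-X.
(d): yoke matches spring: yoke ∉ crate-X.
(e): disc matches spring: disc ∉ crate-X.
Suppose spring ∈ crate-Red: no assignment then satisfies all the clues, so spring ∉ crate-Red.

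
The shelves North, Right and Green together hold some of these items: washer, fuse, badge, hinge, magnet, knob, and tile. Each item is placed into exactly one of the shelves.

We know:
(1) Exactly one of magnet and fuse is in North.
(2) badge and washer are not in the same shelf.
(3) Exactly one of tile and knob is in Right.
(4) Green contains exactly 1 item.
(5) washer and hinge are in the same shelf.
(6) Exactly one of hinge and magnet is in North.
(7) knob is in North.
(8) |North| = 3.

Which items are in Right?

Right = {hinge, tile, washer}

From (7): knob ∈ North.
(3) (exactly one): tile ∈ Right.
Suppose washer ∉ Right: no assignment then satisfies all the clues, so washer ∈ Right.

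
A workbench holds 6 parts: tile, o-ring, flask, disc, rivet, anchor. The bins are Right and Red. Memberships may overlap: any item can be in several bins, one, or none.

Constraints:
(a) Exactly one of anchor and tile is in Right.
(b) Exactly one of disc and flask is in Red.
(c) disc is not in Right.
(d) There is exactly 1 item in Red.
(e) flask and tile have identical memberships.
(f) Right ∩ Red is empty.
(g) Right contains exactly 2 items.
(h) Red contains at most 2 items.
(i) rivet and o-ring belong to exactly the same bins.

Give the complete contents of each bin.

Right = {flask, tile}; Red = {disc}

From (c): disc ∉ Right.
Suppose tile ∉ Right: no assignment then satisfies all the clues, so tile ∈ Right.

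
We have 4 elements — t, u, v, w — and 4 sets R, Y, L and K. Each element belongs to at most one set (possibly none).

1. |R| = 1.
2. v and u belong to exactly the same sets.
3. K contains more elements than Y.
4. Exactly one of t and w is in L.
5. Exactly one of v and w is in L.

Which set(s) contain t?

t: R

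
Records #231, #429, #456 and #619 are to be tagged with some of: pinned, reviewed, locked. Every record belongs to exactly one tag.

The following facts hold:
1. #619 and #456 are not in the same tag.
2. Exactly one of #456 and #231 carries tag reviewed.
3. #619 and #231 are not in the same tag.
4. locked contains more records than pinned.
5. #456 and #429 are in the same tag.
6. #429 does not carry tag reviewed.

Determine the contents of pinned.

pinned = {#619}

From (6): #429 ∉ reviewed.
(5): #456 matches #429: #456 ∉ reviewed.
(2) (exactly one): #231 ∈ reviewed.
(3): #619 ∉ reviewed.
Suppose #429 ∈ pinned: no assignment then satisfies all the clues, so #429 ∉ pinned.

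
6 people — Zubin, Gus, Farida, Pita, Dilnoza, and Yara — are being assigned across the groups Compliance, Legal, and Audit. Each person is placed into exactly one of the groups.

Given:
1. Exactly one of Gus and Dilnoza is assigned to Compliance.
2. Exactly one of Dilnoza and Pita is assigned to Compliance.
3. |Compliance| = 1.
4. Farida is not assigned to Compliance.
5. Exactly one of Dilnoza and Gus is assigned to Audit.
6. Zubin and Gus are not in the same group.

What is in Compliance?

Compliance = {Dilnoza}

From (4): Farida ∉ Compliance.
Suppose Zubin ∈ Compliance: no assignment then satisfies all the clues, so Zubin ∉ Compliance.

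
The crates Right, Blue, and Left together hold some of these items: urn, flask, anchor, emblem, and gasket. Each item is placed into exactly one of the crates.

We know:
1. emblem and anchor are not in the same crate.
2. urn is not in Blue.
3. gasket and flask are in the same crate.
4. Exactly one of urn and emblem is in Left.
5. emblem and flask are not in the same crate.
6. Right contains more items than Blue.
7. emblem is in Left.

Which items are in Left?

From (2): urn ∉ Blue.
From (7): emblem ∈ Left.
(1): anchor ∉ Left.
(4) (exactly one): urn ∉ Left.
(5): flask ∉ Left.
Only one crate left: urn ∈ Right.
(3): gasket matches flask: gasket ∉ Left.

Left = {emblem}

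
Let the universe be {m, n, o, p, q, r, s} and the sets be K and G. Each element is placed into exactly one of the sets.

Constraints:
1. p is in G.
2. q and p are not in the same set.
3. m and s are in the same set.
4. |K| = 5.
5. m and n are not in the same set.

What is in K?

K = {m, o, q, r, s}

From (1): p ∈ G.
(2): q ∉ G.
Only one set left: q ∈ K.
Suppose m ∉ K: no assignment then satisfies all the clues, so m ∈ K.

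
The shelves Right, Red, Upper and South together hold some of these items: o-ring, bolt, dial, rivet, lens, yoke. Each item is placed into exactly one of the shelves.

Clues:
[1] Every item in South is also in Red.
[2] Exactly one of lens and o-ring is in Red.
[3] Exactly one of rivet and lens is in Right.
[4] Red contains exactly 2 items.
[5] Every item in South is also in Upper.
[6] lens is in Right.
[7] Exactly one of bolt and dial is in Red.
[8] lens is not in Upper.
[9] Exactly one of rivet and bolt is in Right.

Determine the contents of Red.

Red = {dial, o-ring}

From (6): lens ∈ Right.
(2) (exactly one): o-ring ∈ Red.
(3) (exactly one): rivet ∉ Right.
(9) (exactly one): bolt ∈ Right.
(7) (exactly one): dial ∈ Red.
(4): Red already has 2, so the rest are out.
(1) contrapositive: rivet ∉ South.
(1) contrapositive: yoke ∉ South.
Only one shelf left: rivet ∈ Upper.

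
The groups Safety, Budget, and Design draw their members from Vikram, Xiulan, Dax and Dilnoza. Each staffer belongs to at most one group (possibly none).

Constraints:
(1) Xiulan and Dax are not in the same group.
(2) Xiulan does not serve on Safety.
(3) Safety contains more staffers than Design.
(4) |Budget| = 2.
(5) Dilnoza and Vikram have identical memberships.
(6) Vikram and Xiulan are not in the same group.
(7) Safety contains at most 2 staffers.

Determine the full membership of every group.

Safety = {Dax}; Budget = {Dilnoza, Vikram}; Design = {}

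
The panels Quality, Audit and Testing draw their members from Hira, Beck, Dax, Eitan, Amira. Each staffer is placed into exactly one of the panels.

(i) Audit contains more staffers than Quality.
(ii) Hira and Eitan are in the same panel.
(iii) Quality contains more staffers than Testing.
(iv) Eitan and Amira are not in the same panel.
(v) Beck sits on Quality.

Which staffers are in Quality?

Quality = {Amira, Beck}

From (v): Beck ∈ Quality.
Suppose Hira ∈ Quality: no assignment then satisfies all the clues, so Hira ∉ Quality.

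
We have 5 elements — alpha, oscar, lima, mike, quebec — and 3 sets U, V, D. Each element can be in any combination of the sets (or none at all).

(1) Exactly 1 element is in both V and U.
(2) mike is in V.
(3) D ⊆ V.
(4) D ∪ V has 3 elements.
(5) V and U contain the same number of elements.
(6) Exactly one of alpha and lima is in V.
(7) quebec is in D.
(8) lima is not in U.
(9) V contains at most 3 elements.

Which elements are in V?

V = {lima, mike, quebec}

From (2): mike ∈ V.
From (7): quebec ∈ D.
From (8): lima ∉ U.
(3) with quebec ∈ D: quebec ∈ V.
Suppose alpha ∈ V: no assignment then satisfies all the clues, so alpha ∉ V.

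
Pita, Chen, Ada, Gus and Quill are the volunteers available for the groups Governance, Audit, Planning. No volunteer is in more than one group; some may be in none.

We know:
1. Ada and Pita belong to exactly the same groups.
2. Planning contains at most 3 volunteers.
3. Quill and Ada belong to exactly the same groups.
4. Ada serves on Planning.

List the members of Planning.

Planning = {Ada, Pita, Quill}

From (4): Ada ∈ Planning.
(1): Pita matches Ada: Pita ∉ Governance.
(1): Pita matches Ada: Pita ∉ Audit.
(1): Pita matches Ada: Pita ∈ Planning.
(3): Quill matches Ada: Quill ∉ Governance.
(3): Quill matches Ada: Quill ∉ Audit.
(3): Quill matches Ada: Quill ∈ Planning.
(2): Planning already has 3, so the rest are out.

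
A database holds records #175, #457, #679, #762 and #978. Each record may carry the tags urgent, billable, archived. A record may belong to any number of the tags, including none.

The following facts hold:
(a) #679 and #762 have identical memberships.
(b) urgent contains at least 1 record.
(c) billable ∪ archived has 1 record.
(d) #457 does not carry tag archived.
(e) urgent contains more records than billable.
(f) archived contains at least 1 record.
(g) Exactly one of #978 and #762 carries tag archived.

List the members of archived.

archived = {#978}

From (d): #457 ∉ archived.
Suppose #175 ∈ archived: no assignment then satisfies all the clues, so #175 ∉ archived.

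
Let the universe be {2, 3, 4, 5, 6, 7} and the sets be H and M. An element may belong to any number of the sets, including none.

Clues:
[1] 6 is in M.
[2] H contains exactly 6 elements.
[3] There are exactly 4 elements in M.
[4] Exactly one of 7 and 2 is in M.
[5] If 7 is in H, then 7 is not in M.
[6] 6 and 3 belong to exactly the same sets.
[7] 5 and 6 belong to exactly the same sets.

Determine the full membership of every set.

From (1): 6 ∈ M.
(2): only 6 candidates remain for H, so all are in.
(5): 7 ∉ M.
(6): 3 matches 6: 3 ∈ M.
(7): 5 matches 6: 5 ∈ M.
(4) (exactly one): 2 ∈ M.
(3): M already has 4, so the rest are out.

H = {2, 3, 4, 5, 6, 7}; M = {2, 3, 5, 6}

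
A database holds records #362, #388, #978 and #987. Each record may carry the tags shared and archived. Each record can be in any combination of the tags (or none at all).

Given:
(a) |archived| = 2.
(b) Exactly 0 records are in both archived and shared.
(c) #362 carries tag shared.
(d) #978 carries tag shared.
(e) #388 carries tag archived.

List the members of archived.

archived = {#388, #987}

From (c): #362 ∈ shared.
From (d): #978 ∈ shared.
From (e): #388 ∈ archived.
Suppose #362 ∈ archived: no assignment then satisfies all the clues, so #362 ∉ archived.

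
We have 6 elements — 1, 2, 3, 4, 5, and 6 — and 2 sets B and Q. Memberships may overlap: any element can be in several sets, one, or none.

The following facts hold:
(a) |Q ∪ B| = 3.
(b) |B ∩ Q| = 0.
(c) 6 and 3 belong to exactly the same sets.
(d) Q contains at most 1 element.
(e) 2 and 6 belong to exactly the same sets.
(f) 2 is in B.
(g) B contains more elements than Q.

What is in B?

B = {2, 3, 6}

From (f): 2 ∈ B.
(e): 6 matches 2: 6 ∈ B.
(c): 3 matches 6: 3 ∈ B.
Suppose 1 ∈ B: no assignment then satisfies all the clues, so 1 ∉ B.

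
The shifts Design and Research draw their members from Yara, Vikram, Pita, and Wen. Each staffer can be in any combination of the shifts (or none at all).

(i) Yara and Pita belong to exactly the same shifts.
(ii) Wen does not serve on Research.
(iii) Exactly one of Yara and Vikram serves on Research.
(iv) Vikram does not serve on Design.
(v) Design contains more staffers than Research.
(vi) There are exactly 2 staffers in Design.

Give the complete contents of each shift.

Design = {Pita, Yara}; Research = {Vikram}

From (ii): Wen ∉ Research.
From (iv): Vikram ∉ Design.
Suppose Yara ∉ Design: no assignment then satisfies all the clues, so Yara ∈ Design.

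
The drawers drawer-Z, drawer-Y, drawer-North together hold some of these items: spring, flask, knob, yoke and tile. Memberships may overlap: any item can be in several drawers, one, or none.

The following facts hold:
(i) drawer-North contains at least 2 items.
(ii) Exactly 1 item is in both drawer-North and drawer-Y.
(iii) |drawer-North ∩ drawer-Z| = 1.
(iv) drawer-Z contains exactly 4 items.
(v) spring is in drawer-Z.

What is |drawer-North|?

2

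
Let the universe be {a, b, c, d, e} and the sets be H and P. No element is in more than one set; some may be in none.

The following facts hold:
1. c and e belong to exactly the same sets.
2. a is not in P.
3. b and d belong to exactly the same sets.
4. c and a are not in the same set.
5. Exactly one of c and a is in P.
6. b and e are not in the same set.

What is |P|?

From (2): a ∉ P.
(5) (exactly one): c ∈ P.
(1): e matches c: e ∉ H.
(1): e matches c: e ∈ P.
(6): b ∉ P.
(3): d matches b: d ∉ P.

2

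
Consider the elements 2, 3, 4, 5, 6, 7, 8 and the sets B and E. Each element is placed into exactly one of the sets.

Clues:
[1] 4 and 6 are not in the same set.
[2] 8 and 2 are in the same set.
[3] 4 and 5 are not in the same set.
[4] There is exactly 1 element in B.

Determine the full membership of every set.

B = {4}; E = {2, 3, 5, 6, 7, 8}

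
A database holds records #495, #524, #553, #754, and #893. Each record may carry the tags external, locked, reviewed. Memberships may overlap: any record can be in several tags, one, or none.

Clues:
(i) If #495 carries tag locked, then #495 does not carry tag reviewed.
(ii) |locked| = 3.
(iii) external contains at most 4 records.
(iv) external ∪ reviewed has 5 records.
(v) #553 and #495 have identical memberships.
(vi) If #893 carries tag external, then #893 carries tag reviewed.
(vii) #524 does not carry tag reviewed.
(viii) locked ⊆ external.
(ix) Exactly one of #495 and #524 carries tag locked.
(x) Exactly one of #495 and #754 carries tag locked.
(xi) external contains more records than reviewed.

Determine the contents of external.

external = {#495, #524, #553, #893}

From (vii): #524 ∉ reviewed.
Suppose #495 ∉ external: no assignment then satisfies all the clues, so #495 ∈ external.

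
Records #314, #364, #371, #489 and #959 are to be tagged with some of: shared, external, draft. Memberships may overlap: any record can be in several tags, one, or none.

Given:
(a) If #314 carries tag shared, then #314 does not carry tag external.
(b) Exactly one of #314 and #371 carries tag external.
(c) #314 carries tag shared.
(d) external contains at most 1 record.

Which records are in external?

external = {#371}

From (c): #314 ∈ shared.
(a): #314 ∉ external.
(b) (exactly one): #371 ∈ external.
(d): external already has 1, so the rest are out.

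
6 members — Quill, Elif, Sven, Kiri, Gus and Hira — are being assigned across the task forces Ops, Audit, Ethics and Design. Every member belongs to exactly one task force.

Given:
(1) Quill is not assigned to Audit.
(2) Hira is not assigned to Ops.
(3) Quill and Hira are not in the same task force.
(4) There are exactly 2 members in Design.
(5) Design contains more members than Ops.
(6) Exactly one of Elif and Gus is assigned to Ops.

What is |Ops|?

1

From (1): Quill ∉ Audit.
From (2): Hira ∉ Ops.
Suppose Quill ∈ Ops: no assignment then satisfies all the clues, so Quill ∉ Ops.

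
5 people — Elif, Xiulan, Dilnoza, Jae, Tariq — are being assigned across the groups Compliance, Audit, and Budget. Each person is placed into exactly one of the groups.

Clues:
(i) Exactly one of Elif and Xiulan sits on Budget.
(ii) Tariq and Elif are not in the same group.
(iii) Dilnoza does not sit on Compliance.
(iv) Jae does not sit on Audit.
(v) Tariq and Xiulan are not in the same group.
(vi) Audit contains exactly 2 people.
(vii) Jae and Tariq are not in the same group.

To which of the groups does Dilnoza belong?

From (iii): Dilnoza ∉ Compliance.
From (iv): Jae ∉ Audit.
Suppose Dilnoza ∉ Audit: no assignment then satisfies all the clues, so Dilnoza ∈ Audit.

Dilnoza: Audit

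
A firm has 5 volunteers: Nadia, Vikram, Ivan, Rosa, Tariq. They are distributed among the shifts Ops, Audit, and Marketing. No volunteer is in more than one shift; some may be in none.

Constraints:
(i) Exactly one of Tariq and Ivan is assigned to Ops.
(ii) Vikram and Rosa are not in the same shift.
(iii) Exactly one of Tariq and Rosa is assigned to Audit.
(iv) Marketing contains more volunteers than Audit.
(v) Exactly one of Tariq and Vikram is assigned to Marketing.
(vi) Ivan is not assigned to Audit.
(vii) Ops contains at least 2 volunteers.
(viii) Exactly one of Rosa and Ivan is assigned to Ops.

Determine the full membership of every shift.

Ops = {Ivan, Vikram}; Audit = {Rosa}; Marketing = {Nadia, Tariq}

From (vi): Ivan ∉ Audit.
Suppose Nadia ∈ Ops: no assignment then satisfies all the clues, so Nadia ∉ Ops.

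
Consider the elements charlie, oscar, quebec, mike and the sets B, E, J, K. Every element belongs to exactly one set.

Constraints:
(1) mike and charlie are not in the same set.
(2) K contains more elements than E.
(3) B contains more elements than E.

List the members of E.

E = {}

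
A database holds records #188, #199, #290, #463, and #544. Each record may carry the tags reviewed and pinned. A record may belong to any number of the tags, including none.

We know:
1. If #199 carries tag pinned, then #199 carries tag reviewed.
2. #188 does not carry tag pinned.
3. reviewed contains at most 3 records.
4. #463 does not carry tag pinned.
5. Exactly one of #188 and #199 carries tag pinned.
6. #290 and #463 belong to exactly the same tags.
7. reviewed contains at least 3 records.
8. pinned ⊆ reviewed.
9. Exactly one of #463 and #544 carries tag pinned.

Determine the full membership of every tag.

reviewed = {#188, #199, #544}; pinned = {#199, #544}

From (2): #188 ∉ pinned.
From (4): #463 ∉ pinned.
(5) (exactly one): #199 ∈ pinned.
(6): #290 matches #463: #290 ∉ pinned.
(8) with #199 ∈ pinned: #199 ∈ reviewed.
(9) (exactly one): #544 ∈ pinned.
(8) with #544 ∈ pinned: #544 ∈ reviewed.
Suppose #188 ∉ reviewed: no assignment then satisfies all the clues, so #188 ∈ reviewed.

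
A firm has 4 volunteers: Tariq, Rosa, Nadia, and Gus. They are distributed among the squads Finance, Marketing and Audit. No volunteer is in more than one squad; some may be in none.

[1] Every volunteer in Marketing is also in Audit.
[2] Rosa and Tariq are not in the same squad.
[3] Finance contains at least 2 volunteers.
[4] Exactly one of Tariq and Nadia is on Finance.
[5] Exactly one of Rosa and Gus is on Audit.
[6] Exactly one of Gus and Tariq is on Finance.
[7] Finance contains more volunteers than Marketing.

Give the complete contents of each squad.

Finance = {Gus, Nadia}; Marketing = {}; Audit = {Rosa}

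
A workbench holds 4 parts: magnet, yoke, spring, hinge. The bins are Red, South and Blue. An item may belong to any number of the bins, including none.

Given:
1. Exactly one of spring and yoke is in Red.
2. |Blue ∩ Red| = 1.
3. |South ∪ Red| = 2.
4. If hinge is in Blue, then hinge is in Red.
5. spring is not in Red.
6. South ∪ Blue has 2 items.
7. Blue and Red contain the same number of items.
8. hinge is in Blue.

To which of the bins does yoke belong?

yoke: Red

From (5): spring ∉ Red.
From (8): hinge ∈ Blue.
(1) (exactly one): yoke ∈ Red.
(4): hinge ∈ Red.
Suppose yoke ∈ South: no assignment then satisfies all the clues, so yoke ∉ South.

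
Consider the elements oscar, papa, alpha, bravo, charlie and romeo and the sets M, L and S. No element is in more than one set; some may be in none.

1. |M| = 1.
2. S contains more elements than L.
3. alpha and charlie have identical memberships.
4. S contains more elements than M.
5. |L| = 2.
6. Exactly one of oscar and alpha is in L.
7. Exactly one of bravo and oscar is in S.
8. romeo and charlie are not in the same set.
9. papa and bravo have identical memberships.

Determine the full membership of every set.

M = {oscar}; L = {alpha, charlie}; S = {bravo, papa, romeo}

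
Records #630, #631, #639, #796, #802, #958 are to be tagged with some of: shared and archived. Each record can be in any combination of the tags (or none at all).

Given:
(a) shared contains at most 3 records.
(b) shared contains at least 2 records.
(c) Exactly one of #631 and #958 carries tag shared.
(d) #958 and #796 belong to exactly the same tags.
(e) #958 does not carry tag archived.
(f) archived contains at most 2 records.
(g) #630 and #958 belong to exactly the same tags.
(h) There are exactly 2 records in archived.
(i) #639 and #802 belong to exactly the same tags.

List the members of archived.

From (e): #958 ∉ archived.
(d): #796 matches #958: #796 ∉ archived.
(g): #630 matches #958: #630 ∉ archived.
Suppose #631 ∈ archived: no assignment then satisfies all the clues, so #631 ∉ archived.

archived = {#639, #802}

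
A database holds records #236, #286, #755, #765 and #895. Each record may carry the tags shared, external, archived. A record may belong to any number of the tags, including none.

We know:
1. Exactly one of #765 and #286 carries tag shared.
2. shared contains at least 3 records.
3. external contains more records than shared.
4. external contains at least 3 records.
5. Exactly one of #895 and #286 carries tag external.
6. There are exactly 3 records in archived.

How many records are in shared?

3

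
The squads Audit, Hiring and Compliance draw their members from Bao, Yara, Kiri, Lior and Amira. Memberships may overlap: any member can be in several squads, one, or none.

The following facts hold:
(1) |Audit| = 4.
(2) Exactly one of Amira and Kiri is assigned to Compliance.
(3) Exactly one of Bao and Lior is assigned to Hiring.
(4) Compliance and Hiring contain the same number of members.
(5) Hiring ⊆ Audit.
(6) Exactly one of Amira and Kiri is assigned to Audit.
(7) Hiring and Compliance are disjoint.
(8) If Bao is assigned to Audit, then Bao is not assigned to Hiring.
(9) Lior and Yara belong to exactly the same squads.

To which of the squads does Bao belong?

Bao: Audit, Compliance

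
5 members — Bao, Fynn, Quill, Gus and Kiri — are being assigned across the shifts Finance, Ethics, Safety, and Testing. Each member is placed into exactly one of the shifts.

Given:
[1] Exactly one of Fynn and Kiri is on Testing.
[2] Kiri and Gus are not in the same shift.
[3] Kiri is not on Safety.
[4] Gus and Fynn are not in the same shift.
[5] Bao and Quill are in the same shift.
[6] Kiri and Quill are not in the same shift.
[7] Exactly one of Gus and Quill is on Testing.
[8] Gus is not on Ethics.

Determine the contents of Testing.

From (3): Kiri ∉ Safety.
From (8): Gus ∉ Ethics.
Suppose Bao ∉ Testing: no assignment then satisfies all the clues, so Bao ∈ Testing.

Testing = {Bao, Fynn, Quill}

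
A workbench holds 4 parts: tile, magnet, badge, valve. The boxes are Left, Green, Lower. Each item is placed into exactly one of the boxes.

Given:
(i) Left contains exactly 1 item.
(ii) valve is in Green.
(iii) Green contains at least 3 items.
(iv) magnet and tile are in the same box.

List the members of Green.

Green = {magnet, tile, valve}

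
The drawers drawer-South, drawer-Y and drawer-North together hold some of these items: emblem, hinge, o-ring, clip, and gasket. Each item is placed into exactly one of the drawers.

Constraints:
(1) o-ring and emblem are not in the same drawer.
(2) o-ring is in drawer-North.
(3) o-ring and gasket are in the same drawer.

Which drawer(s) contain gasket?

gasket: drawer-North

From (2): o-ring ∈ drawer-North.
(1): emblem ∉ drawer-North.
(3): gasket matches o-ring: gasket ∉ drawer-South.
(3): gasket matches o-ring: gasket ∉ drawer-Y.
(3): gasket matches o-ring: gasket ∈ drawer-North.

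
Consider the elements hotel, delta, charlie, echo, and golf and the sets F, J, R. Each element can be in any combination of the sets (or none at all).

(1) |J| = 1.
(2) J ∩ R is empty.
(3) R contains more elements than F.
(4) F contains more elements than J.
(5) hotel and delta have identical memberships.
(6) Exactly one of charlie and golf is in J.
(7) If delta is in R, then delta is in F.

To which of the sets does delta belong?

delta: F, R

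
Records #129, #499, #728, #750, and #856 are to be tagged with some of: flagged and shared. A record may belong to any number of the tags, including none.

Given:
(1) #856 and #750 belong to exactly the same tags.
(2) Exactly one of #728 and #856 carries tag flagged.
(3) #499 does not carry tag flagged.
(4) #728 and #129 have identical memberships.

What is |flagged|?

2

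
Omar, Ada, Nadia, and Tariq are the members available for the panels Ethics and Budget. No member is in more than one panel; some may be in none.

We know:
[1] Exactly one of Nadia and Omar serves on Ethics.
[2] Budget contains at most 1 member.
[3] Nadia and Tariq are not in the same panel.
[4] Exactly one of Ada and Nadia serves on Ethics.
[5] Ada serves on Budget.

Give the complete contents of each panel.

From (5): Ada ∈ Budget.
(2): Budget already has 1, so the rest are out.
(4) (exactly one): Nadia ∈ Ethics.
(1) (exactly one): Omar ∉ Ethics.
(3): Tariq ∉ Ethics.

Ethics = {Nadia}; Budget = {Ada}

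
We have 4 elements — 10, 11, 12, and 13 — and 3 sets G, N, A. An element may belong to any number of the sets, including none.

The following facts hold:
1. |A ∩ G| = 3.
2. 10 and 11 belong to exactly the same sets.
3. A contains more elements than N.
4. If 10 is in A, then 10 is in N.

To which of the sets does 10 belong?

10: A, G, N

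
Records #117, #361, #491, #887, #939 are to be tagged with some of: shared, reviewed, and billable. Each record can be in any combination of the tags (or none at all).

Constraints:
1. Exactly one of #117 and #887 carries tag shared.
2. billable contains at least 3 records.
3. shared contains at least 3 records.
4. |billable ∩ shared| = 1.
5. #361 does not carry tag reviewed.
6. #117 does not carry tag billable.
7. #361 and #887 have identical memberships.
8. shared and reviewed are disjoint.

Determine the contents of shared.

From (5): #361 ∉ reviewed.
From (6): #117 ∉ billable.
(7): #887 matches #361: #887 ∉ reviewed.
Suppose #117 ∉ shared: no assignment then satisfies all the clues, so #117 ∈ shared.

shared = {#117, #491, #939}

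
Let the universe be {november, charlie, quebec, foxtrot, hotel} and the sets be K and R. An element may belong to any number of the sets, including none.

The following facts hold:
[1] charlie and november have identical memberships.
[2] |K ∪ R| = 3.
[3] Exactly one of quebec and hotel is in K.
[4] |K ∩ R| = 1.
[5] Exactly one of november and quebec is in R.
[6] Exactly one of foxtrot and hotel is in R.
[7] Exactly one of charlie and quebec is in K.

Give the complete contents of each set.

K = {foxtrot, quebec}; R = {hotel, quebec}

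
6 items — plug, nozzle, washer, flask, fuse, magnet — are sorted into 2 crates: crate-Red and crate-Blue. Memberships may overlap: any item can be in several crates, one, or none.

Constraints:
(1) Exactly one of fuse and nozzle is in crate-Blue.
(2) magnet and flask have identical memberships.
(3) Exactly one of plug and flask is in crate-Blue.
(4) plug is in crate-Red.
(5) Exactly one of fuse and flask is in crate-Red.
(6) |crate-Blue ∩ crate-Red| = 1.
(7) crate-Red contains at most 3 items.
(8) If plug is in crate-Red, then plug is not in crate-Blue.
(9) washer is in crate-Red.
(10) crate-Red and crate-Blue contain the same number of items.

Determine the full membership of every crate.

crate-Red = {fuse, plug, washer}; crate-Blue = {flask, fuse, magnet}

From (4): plug ∈ crate-Red.
From (9): washer ∈ crate-Red.
(8): plug ∉ crate-Blue.
(3) (exactly one): flask ∈ crate-Blue.
(2): magnet matches flask: magnet ∈ crate-Blue.
Suppose nozzle ∈ crate-Red: no assignment then satisfies all the clues, so nozzle ∉ crate-Red.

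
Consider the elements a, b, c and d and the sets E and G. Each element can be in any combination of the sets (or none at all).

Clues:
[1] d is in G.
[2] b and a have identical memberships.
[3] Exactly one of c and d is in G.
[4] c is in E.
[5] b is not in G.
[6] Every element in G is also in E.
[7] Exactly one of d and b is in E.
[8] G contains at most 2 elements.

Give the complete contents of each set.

From (1): d ∈ G.
From (4): c ∈ E.
From (5): b ∉ G.
(2): a matches b: a ∉ G.
(3) (exactly one): c ∉ G.
(6) with d ∈ G: d ∈ E.
(7) (exactly one): b ∉ E.
(2): a matches b: a ∉ E.

E = {c, d}; G = {d}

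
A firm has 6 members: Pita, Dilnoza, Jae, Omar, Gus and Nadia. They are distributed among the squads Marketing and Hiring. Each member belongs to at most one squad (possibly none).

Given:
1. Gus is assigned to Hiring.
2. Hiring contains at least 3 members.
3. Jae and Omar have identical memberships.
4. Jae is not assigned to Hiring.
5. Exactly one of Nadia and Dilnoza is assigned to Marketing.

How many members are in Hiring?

3

From (1): Gus ∈ Hiring.
From (4): Jae ∉ Hiring.
(3): Omar matches Jae: Omar ∉ Hiring.
Suppose Pita ∈ Marketing: no assignment then satisfies all the clues, so Pita ∉ Marketing.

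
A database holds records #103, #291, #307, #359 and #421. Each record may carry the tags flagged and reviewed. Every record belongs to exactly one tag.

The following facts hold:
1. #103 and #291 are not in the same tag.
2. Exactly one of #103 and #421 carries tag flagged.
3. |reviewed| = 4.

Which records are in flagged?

flagged = {#103}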